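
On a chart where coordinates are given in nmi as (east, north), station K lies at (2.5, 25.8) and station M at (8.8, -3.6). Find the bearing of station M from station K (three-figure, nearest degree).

168°

Δeast = 8.8 − 2.5 = 6.30; Δnorth = -3.6 − 25.8 = -29.40.
Bearing = atan2(Δeast, Δnorth) mod 360° = 167.91° ≈ 168°.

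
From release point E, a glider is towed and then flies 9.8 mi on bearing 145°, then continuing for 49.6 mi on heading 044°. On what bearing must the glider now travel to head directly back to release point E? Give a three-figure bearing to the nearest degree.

235°

Leg 1 (145°, 9.8 mi): east 9.8 sin 145° = 5.62, north 9.8 cos 145° = -8.03
Leg 2 (044°, 49.6 mi): east 49.6 sin 44° = 34.46, north 49.6 cos 44° = 35.68
Net displacement: 40.08 east, 27.65 north. Direction back to start is (-40.08, -27.65): bearing = atan2(-40.08, -27.65) mod 360° = 235.40° ≈ 235°.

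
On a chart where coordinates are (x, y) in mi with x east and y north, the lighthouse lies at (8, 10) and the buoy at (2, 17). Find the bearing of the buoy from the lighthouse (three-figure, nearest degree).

319°

Δeast = 2 − 8 = -6.00; Δnorth = 17 − 10 = 7.00.
Bearing = atan2(Δeast, Δnorth) mod 360° = 319.40° ≈ 319°.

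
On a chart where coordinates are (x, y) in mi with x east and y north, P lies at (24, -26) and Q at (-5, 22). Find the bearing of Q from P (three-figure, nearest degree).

329°

Δeast = -5 − 24 = -29.00; Δnorth = 22 − -26 = 48.00.
Bearing = atan2(Δeast, Δnorth) mod 360° = 328.86° ≈ 329°.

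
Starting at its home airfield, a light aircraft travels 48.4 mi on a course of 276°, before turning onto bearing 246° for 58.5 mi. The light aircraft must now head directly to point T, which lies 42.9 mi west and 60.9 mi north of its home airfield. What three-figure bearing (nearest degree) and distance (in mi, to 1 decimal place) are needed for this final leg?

036°, 98.9 mi

Leg 1 (276°, 48.4 mi): east 48.4 sin 276° = -48.13, north 48.4 cos 276° = 5.06
Leg 2 (246°, 58.5 mi): east 58.5 sin 246° = -53.44, north 58.5 cos 246° = -23.79
Current position: (-101.58, -18.73). Target: (-42.9, 60.9). Remaining: Δeast = 58.68, Δnorth = 79.63.
Bearing = atan2(58.68, 79.63) mod 360° = 36.38°; distance = √((58.68)² + (79.63)²) = 98.918 mi.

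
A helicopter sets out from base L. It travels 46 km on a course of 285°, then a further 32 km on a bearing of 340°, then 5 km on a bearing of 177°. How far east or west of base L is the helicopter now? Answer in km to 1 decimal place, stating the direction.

55.1 km west

Leg 1 (285°, 46 km): east 46 sin 285° = -44.43, north 46 cos 285° = 11.91
Leg 2 (340°, 32 km): east 32 sin 340° = -10.94, north 32 cos 340° = 30.07
Leg 3 (177°, 5 km): east 5 sin 177° = 0.26, north 5 cos 177° = -4.99
Net east component: -55.12 km.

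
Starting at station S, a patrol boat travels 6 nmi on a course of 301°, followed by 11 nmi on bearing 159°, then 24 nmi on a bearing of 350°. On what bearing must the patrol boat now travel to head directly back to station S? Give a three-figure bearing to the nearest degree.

162°

Leg 1 (301°, 6 nmi): east 6 sin 301° = -5.14, north 6 cos 301° = 3.09
Leg 2 (159°, 11 nmi): east 11 sin 159° = 3.94, north 11 cos 159° = -10.27
Leg 3 (350°, 24 nmi): east 24 sin 350° = -4.17, north 24 cos 350° = 23.64
Net displacement: -5.37 east, 16.46 north. Direction back to start is (5.37, -16.46): bearing = atan2(5.37, -16.46) mod 360° = 161.93° ≈ 162°.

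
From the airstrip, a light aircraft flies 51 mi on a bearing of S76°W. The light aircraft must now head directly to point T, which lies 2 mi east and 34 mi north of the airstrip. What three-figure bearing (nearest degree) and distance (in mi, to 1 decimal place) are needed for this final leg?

Leg 1 (S76°W, 51 mi): east 51 sin 256° = -49.49, north 51 cos 256° = -12.34
Current position: (-49.49, -12.34). Target: (2, 34). Remaining: Δeast = 51.49, Δnorth = 46.34.
Bearing = atan2(51.49, 46.34) mod 360° = 48.01°; distance = √((51.49)² + (46.34)²) = 69.267 mi.

048°, 69.3 mi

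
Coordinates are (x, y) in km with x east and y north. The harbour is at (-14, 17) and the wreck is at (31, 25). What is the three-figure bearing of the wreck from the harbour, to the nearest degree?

Δeast = 31 − -14 = 45.00; Δnorth = 25 − 17 = 8.00.
Bearing = atan2(Δeast, Δnorth) mod 360° = 79.92° ≈ 080°.

080°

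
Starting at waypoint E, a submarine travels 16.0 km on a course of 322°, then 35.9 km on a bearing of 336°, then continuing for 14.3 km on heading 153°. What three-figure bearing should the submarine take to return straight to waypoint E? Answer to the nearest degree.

151°

Leg 1 (322°, 16.0 km): east 16.0 sin 322° = -9.85, north 16.0 cos 322° = 12.61
Leg 2 (336°, 35.9 km): east 35.9 sin 336° = -14.60, north 35.9 cos 336° = 32.80
Leg 3 (153°, 14.3 km): east 14.3 sin 153° = 6.49, north 14.3 cos 153° = -12.74
Net displacement: -17.96 east, 32.66 north. Direction back to start is (17.96, -32.66): bearing = atan2(17.96, -32.66) mod 360° = 151.20° ≈ 151°.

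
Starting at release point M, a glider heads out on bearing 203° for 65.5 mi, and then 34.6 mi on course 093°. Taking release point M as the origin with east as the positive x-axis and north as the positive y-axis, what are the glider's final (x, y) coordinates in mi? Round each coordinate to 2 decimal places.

Leg 1 (203°, 65.5 mi): east 65.5 sin 203° = -25.59, north 65.5 cos 203° = -60.29
Leg 2 (093°, 34.6 mi): east 34.6 sin 93° = 34.55, north 34.6 cos 93° = -1.81
Summing: 8.96 mi east, -62.10 mi north → (8.96, -62.10).

(8.96, -62.10)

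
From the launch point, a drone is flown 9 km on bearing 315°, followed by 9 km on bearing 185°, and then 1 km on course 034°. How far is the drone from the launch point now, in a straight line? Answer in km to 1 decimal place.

6.8 km

Leg 1 (315°, 9 km): east 9 sin 315° = -6.36, north 9 cos 315° = 6.36
Leg 2 (185°, 9 km): east 9 sin 185° = -0.78, north 9 cos 185° = -8.97
Leg 3 (034°, 1 km): east 1 sin 34° = 0.56, north 1 cos 34° = 0.83
Net: -6.59 east, -1.77 north. Distance = √((-6.59)² + (-1.77)²) = 6.823 km.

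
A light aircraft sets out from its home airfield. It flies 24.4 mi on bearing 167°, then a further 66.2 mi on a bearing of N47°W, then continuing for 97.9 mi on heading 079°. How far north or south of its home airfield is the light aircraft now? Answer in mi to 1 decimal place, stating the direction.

Leg 1 (167°, 24.4 mi): east 24.4 sin 167° = 5.49, north 24.4 cos 167° = -23.77
Leg 2 (N47°W, 66.2 mi): east 66.2 sin 313° = -48.42, north 66.2 cos 313° = 45.15
Leg 3 (079°, 97.9 mi): east 97.9 sin 79° = 96.10, north 97.9 cos 79° = 18.68
Net north component: 40.05 mi.

40.1 mi north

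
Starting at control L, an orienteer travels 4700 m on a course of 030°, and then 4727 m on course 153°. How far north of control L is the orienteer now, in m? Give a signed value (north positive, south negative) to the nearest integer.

Leg 1 (030°, 4700 m): east 4700 sin 30° = 2350.00, north 4700 cos 30° = 4070.32
Leg 2 (153°, 4727 m): east 4727 sin 153° = 2146.01, north 4727 cos 153° = -4211.79
Net north component: -141.47 m.

-141 m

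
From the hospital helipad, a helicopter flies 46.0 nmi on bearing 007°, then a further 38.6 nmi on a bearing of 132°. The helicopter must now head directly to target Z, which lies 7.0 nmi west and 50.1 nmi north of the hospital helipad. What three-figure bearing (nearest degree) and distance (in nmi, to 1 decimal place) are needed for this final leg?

Leg 1 (007°, 46.0 nmi): east 46.0 sin 7° = 5.61, north 46.0 cos 7° = 45.66
Leg 2 (132°, 38.6 nmi): east 38.6 sin 132° = 28.69, north 38.6 cos 132° = -25.83
Current position: (34.29, 19.83). Target: (-7.0, 50.1). Remaining: Δeast = -41.29, Δnorth = 30.27.
Bearing = atan2(-41.29, 30.27) mod 360° = 306.25°; distance = √((-41.29)² + (30.27)²) = 51.199 nmi.

306°, 51.2 nmi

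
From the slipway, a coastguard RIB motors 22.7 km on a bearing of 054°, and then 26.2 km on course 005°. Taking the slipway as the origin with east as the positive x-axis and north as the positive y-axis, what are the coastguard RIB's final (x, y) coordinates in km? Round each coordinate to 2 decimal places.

Leg 1 (054°, 22.7 km): east 22.7 sin 54° = 18.36, north 22.7 cos 54° = 13.34
Leg 2 (005°, 26.2 km): east 26.2 sin 5° = 2.28, north 26.2 cos 5° = 26.10
Summing: 20.65 km east, 39.44 km north → (20.65, 39.44).

(20.65, 39.44)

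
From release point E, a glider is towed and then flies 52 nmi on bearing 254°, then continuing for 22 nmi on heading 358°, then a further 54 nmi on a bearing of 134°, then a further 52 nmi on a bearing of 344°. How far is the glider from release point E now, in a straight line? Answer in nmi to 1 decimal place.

33.1 nmi

Leg 1 (254°, 52 nmi): east 52 sin 254° = -49.99, north 52 cos 254° = -14.33
Leg 2 (358°, 22 nmi): east 22 sin 358° = -0.77, north 22 cos 358° = 21.99
Leg 3 (134°, 54 nmi): east 54 sin 134° = 38.84, north 54 cos 134° = -37.51
Leg 4 (344°, 52 nmi): east 52 sin 344° = -14.33, north 52 cos 344° = 49.99
Net: -26.24 east, 20.13 north. Distance = √((-26.24)² + (20.13)²) = 33.072 nmi.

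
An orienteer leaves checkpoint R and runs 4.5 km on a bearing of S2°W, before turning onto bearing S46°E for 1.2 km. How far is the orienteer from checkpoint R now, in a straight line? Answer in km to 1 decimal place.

Leg 1 (S2°W, 4.5 km): east 4.5 sin 182° = -0.16, north 4.5 cos 182° = -4.50
Leg 2 (S46°E, 1.2 km): east 1.2 sin 134° = 0.86, north 1.2 cos 134° = -0.83
Net: 0.71 east, -5.33 north. Distance = √((0.71)² + (-5.33)²) = 5.377 km.

5.4 km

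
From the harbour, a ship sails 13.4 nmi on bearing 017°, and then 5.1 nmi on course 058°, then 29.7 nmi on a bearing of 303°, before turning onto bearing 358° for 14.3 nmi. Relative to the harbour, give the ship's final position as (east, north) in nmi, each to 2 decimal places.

(-17.16, 45.98)

Leg 1 (017°, 13.4 nmi): east 13.4 sin 17° = 3.92, north 13.4 cos 17° = 12.81
Leg 2 (058°, 5.1 nmi): east 5.1 sin 58° = 4.33, north 5.1 cos 58° = 2.70
Leg 3 (303°, 29.7 nmi): east 29.7 sin 303° = -24.91, north 29.7 cos 303° = 16.18
Leg 4 (358°, 14.3 nmi): east 14.3 sin 358° = -0.50, north 14.3 cos 358° = 14.29
Summing: -17.16 nmi east, 45.98 nmi north → (-17.16, 45.98).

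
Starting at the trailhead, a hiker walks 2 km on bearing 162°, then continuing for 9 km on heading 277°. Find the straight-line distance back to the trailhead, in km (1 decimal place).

8.4 km

Leg 1 (162°, 2 km): east 2 sin 162° = 0.62, north 2 cos 162° = -1.90
Leg 2 (277°, 9 km): east 9 sin 277° = -8.93, north 9 cos 277° = 1.10
Net: -8.31 east, -0.81 north. Distance = √((-8.31)² + (-0.81)²) = 8.354 km.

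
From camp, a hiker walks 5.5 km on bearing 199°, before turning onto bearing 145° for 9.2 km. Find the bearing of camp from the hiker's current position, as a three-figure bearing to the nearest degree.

345°

Leg 1 (199°, 5.5 km): east 5.5 sin 199° = -1.79, north 5.5 cos 199° = -5.20
Leg 2 (145°, 9.2 km): east 9.2 sin 145° = 5.28, north 9.2 cos 145° = -7.54
Net displacement: 3.49 east, -12.74 north. Direction back to start is (-3.49, 12.74): bearing = atan2(-3.49, 12.74) mod 360° = 344.69° ≈ 345°.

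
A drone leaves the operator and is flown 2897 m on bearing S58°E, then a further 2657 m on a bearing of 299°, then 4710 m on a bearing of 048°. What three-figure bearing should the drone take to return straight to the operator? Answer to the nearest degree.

231°

Leg 1 (S58°E, 2897 m): east 2897 sin 122° = 2456.80, north 2897 cos 122° = -1535.18
Leg 2 (299°, 2657 m): east 2657 sin 299° = -2323.86, north 2657 cos 299° = 1288.14
Leg 3 (048°, 4710 m): east 4710 sin 48° = 3500.21, north 4710 cos 48° = 3151.61
Net displacement: 3633.14 east, 2904.57 north. Direction back to start is (-3633.14, -2904.57): bearing = atan2(-3633.14, -2904.57) mod 360° = 231.36° ≈ 231°.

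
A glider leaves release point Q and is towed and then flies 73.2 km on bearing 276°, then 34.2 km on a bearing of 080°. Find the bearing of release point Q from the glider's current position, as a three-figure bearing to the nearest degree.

Leg 1 (276°, 73.2 km): east 73.2 sin 276° = -72.80, north 73.2 cos 276° = 7.65
Leg 2 (080°, 34.2 km): east 34.2 sin 80° = 33.68, north 34.2 cos 80° = 5.94
Net displacement: -39.12 east, 13.59 north. Direction back to start is (39.12, -13.59): bearing = atan2(39.12, -13.59) mod 360° = 109.16° ≈ 109°.

109°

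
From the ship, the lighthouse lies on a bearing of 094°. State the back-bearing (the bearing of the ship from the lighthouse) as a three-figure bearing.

Back-bearing = 094° + 180° = 274°.

274°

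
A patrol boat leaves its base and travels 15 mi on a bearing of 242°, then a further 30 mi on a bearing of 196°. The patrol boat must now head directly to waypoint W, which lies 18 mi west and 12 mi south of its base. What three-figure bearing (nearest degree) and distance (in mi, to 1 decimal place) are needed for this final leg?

008°, 24.1 mi

Leg 1 (242°, 15 mi): east 15 sin 242° = -13.24, north 15 cos 242° = -7.04
Leg 2 (196°, 30 mi): east 30 sin 196° = -8.27, north 30 cos 196° = -28.84
Current position: (-21.51, -35.88). Target: (-18, -12). Remaining: Δeast = 3.51, Δnorth = 23.88.
Bearing = atan2(3.51, 23.88) mod 360° = 8.37°; distance = √((3.51)² + (23.88)²) = 24.137 mi.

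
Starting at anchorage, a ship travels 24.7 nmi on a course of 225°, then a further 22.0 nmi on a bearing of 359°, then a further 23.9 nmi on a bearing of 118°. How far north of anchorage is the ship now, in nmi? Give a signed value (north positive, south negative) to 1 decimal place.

-6.7 nmi

Leg 1 (225°, 24.7 nmi): east 24.7 sin 225° = -17.47, north 24.7 cos 225° = -17.47
Leg 2 (359°, 22.0 nmi): east 22.0 sin 359° = -0.38, north 22.0 cos 359° = 22.00
Leg 3 (118°, 23.9 nmi): east 23.9 sin 118° = 21.10, north 23.9 cos 118° = -11.22
Net north component: -6.69 nmi.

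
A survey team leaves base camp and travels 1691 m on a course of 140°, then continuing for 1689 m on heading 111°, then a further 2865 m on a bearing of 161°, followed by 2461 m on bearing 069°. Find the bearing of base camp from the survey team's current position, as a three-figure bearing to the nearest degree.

302°

Leg 1 (140°, 1691 m): east 1691 sin 140° = 1086.95, north 1691 cos 140° = -1295.38
Leg 2 (111°, 1689 m): east 1689 sin 111° = 1576.82, north 1689 cos 111° = -605.28
Leg 3 (161°, 2865 m): east 2865 sin 161° = 932.75, north 2865 cos 161° = -2708.91
Leg 4 (069°, 2461 m): east 2461 sin 69° = 2297.54, north 2461 cos 69° = 881.94
Net displacement: 5894.07 east, -3727.63 north. Direction back to start is (-5894.07, 3727.63): bearing = atan2(-5894.07, 3727.63) mod 360° = 302.31° ≈ 302°.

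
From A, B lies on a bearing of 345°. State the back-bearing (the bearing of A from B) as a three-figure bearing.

Back-bearing = 345° − 180° = 165°.

165°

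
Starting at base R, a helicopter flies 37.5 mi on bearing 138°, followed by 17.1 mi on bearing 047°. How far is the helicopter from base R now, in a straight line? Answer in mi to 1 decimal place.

Leg 1 (138°, 37.5 mi): east 37.5 sin 138° = 25.09, north 37.5 cos 138° = -27.87
Leg 2 (047°, 17.1 mi): east 17.1 sin 47° = 12.51, north 17.1 cos 47° = 11.66
Net: 37.60 east, -16.21 north. Distance = √((37.60)² + (-16.21)²) = 40.942 mi.

40.9 mi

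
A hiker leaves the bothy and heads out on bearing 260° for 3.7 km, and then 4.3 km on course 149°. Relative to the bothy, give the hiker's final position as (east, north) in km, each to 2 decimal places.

(-1.43, -4.33)

Leg 1 (260°, 3.7 km): east 3.7 sin 260° = -3.64, north 3.7 cos 260° = -0.64
Leg 2 (149°, 4.3 km): east 4.3 sin 149° = 2.21, north 4.3 cos 149° = -3.69
Summing: -1.43 km east, -4.33 km north → (-1.43, -4.33).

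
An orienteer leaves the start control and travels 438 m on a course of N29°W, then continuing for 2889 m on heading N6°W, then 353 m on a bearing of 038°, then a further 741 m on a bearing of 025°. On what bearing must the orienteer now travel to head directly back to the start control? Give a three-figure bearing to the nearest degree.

Leg 1 (N29°W, 438 m): east 438 sin 331° = -212.35, north 438 cos 331° = 383.08
Leg 2 (N6°W, 2889 m): east 2889 sin 354° = -301.98, north 2889 cos 354° = 2873.17
Leg 3 (038°, 353 m): east 353 sin 38° = 217.33, north 353 cos 38° = 278.17
Leg 4 (025°, 741 m): east 741 sin 25° = 313.16, north 741 cos 25° = 671.57
Net displacement: 16.16 east, 4206.00 north. Direction back to start is (-16.16, -4206.00): bearing = atan2(-16.16, -4206.00) mod 360° = 180.22° ≈ 180°.

180°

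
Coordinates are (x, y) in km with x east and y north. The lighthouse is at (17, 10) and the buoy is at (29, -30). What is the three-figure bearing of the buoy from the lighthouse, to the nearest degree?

Δeast = 29 − 17 = 12.00; Δnorth = -30 − 10 = -40.00.
Bearing = atan2(Δeast, Δnorth) mod 360° = 163.30° ≈ 163°.

163°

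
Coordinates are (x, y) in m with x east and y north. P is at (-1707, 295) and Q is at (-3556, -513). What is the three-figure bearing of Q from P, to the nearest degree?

246°

Δeast = -3556 − -1707 = -1849.00; Δnorth = -513 − 295 = -808.00.
Bearing = atan2(Δeast, Δnorth) mod 360° = 246.40° ≈ 246°.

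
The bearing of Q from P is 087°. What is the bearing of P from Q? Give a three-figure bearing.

267°

Back-bearing = 087° + 180° = 267°.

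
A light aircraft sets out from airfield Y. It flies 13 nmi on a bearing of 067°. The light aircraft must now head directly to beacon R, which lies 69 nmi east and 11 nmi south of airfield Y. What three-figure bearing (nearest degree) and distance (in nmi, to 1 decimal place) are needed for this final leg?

106°, 59.3 nmi

Leg 1 (067°, 13 nmi): east 13 sin 67° = 11.97, north 13 cos 67° = 5.08
Current position: (11.97, 5.08). Target: (69, -11). Remaining: Δeast = 57.03, Δnorth = -16.08.
Bearing = atan2(57.03, -16.08) mod 360° = 105.74°; distance = √((57.03)² + (-16.08)²) = 59.257 nmi.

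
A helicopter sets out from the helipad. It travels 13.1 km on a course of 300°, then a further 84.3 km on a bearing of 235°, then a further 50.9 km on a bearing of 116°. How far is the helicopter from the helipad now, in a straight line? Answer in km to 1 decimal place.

72.9 km

Leg 1 (300°, 13.1 km): east 13.1 sin 300° = -11.34, north 13.1 cos 300° = 6.55
Leg 2 (235°, 84.3 km): east 84.3 sin 235° = -69.05, north 84.3 cos 235° = -48.35
Leg 3 (116°, 50.9 km): east 50.9 sin 116° = 45.75, north 50.9 cos 116° = -22.31
Net: -34.65 east, -64.12 north. Distance = √((-34.65)² + (-64.12)²) = 72.880 km.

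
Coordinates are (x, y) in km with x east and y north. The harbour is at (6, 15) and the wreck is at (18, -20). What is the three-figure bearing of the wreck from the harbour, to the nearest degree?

Δeast = 18 − 6 = 12.00; Δnorth = -20 − 15 = -35.00.
Bearing = atan2(Δeast, Δnorth) mod 360° = 161.08° ≈ 161°.

161°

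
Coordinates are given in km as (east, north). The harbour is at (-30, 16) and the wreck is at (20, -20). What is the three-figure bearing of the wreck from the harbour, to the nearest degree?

Δeast = 20 − -30 = 50.00; Δnorth = -20 − 16 = -36.00.
Bearing = atan2(Δeast, Δnorth) mod 360° = 125.75° ≈ 126°.

126°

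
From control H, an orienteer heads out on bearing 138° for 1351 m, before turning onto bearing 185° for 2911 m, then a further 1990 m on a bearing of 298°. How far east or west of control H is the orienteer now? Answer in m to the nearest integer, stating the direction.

1107 m west

Leg 1 (138°, 1351 m): east 1351 sin 138° = 904.00, north 1351 cos 138° = -1003.99
Leg 2 (185°, 2911 m): east 2911 sin 185° = -253.71, north 2911 cos 185° = -2899.92
Leg 3 (298°, 1990 m): east 1990 sin 298° = -1757.07, north 1990 cos 298° = 934.25
Net east component: -1106.78 m.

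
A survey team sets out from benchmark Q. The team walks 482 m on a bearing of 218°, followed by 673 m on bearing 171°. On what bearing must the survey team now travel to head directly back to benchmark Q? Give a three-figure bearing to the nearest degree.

010°

Leg 1 (218°, 482 m): east 482 sin 218° = -296.75, north 482 cos 218° = -379.82
Leg 2 (171°, 673 m): east 673 sin 171° = 105.28, north 673 cos 171° = -664.71
Net displacement: -191.47 east, -1044.54 north. Direction back to start is (191.47, 1044.54): bearing = atan2(191.47, 1044.54) mod 360° = 10.39° ≈ 010°.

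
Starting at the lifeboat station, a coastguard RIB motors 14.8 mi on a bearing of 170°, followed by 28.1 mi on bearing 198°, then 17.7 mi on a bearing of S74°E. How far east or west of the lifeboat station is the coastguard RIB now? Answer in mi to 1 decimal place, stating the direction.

Leg 1 (170°, 14.8 mi): east 14.8 sin 170° = 2.57, north 14.8 cos 170° = -14.58
Leg 2 (198°, 28.1 mi): east 28.1 sin 198° = -8.68, north 28.1 cos 198° = -26.72
Leg 3 (S74°E, 17.7 mi): east 17.7 sin 106° = 17.01, north 17.7 cos 106° = -4.88
Net east component: 10.90 mi.

10.9 mi east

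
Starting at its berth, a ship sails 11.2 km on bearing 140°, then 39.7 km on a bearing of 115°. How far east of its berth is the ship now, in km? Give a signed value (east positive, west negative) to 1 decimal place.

43.2 km

Leg 1 (140°, 11.2 km): east 11.2 sin 140° = 7.20, north 11.2 cos 140° = -8.58
Leg 2 (115°, 39.7 km): east 39.7 sin 115° = 35.98, north 39.7 cos 115° = -16.78
Net east component: 43.18 km.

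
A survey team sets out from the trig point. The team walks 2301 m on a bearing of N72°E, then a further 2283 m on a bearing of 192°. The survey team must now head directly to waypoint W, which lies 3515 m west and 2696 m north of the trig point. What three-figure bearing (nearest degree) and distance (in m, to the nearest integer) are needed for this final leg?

Leg 1 (N72°E, 2301 m): east 2301 sin 72° = 2188.38, north 2301 cos 72° = 711.05
Leg 2 (192°, 2283 m): east 2283 sin 192° = -474.66, north 2283 cos 192° = -2233.11
Current position: (1713.72, -1522.06). Target: (-3515, 2696). Remaining: Δeast = -5228.72, Δnorth = 4218.06.
Bearing = atan2(-5228.72, 4218.06) mod 360° = 308.89°; distance = √((-5228.72)² + (4218.06)²) = 6718.002 m.

309°, 6718 m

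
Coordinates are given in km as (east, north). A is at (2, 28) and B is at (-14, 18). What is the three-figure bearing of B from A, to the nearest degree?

Δeast = -14 − 2 = -16.00; Δnorth = 18 − 28 = -10.00.
Bearing = atan2(Δeast, Δnorth) mod 360° = 237.99° ≈ 238°.

238°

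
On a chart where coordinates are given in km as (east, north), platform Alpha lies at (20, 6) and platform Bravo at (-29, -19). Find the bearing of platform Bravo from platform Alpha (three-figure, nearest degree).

243°

Δeast = -29 − 20 = -49.00; Δnorth = -19 − 6 = -25.00.
Bearing = atan2(Δeast, Δnorth) mod 360° = 242.97° ≈ 243°.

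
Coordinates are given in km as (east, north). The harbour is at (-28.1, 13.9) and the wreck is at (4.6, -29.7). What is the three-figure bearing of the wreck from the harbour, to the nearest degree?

Δeast = 4.6 − -28.1 = 32.70; Δnorth = -29.7 − 13.9 = -43.60.
Bearing = atan2(Δeast, Δnorth) mod 360° = 143.13° ≈ 143°.

143°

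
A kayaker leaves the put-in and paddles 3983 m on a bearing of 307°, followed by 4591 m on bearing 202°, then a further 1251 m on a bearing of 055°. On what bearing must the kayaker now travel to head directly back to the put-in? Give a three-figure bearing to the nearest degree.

Leg 1 (307°, 3983 m): east 3983 sin 307° = -3180.97, north 3983 cos 307° = 2397.03
Leg 2 (202°, 4591 m): east 4591 sin 202° = -1719.82, north 4591 cos 202° = -4256.70
Leg 3 (055°, 1251 m): east 1251 sin 55° = 1024.76, north 1251 cos 55° = 717.54
Net displacement: -3876.02 east, -1142.13 north. Direction back to start is (3876.02, 1142.13): bearing = atan2(3876.02, 1142.13) mod 360° = 73.58° ≈ 074°.

074°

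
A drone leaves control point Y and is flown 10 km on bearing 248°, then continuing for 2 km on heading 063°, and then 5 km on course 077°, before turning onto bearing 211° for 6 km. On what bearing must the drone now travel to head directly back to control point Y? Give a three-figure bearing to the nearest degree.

040°

Leg 1 (248°, 10 km): east 10 sin 248° = -9.27, north 10 cos 248° = -3.75
Leg 2 (063°, 2 km): east 2 sin 63° = 1.78, north 2 cos 63° = 0.91
Leg 3 (077°, 5 km): east 5 sin 77° = 4.87, north 5 cos 77° = 1.12
Leg 4 (211°, 6 km): east 6 sin 211° = -3.09, north 6 cos 211° = -5.14
Net displacement: -5.71 east, -6.86 north. Direction back to start is (5.71, 6.86): bearing = atan2(5.71, 6.86) mod 360° = 39.78° ≈ 040°.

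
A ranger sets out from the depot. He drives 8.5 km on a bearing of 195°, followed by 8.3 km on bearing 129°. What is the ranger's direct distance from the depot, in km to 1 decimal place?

14.1 km

Leg 1 (195°, 8.5 km): east 8.5 sin 195° = -2.20, north 8.5 cos 195° = -8.21
Leg 2 (129°, 8.3 km): east 8.3 sin 129° = 6.45, north 8.3 cos 129° = -5.22
Net: 4.25 east, -13.43 north. Distance = √((4.25)² + (-13.43)²) = 14.090 km.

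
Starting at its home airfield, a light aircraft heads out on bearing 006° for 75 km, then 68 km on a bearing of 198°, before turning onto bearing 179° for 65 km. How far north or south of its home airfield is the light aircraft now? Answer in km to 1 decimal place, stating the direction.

Leg 1 (006°, 75 km): east 75 sin 6° = 7.84, north 75 cos 6° = 74.59
Leg 2 (198°, 68 km): east 68 sin 198° = -21.01, north 68 cos 198° = -64.67
Leg 3 (179°, 65 km): east 65 sin 179° = 1.13, north 65 cos 179° = -64.99
Net north component: -55.07 km.

55.1 km south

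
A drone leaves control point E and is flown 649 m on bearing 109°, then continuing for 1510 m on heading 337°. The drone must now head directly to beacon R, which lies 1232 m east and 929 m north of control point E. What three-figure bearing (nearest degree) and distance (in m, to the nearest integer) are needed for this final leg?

102°, 1234 m

Leg 1 (109°, 649 m): east 649 sin 109° = 613.64, north 649 cos 109° = -211.29
Leg 2 (337°, 1510 m): east 1510 sin 337° = -590.00, north 1510 cos 337° = 1389.96
Current position: (23.64, 1178.67). Target: (1232, 929). Remaining: Δeast = 1208.36, Δnorth = -249.67.
Bearing = atan2(1208.36, -249.67) mod 360° = 101.67°; distance = √((1208.36)² + (-249.67)²) = 1233.886 m.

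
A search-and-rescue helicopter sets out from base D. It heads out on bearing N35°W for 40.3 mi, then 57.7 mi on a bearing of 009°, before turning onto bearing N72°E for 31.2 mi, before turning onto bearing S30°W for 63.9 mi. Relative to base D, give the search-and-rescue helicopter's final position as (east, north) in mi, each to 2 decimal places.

Leg 1 (N35°W, 40.3 mi): east 40.3 sin 325° = -23.12, north 40.3 cos 325° = 33.01
Leg 2 (009°, 57.7 mi): east 57.7 sin 9° = 9.03, north 57.7 cos 9° = 56.99
Leg 3 (N72°E, 31.2 mi): east 31.2 sin 72° = 29.67, north 31.2 cos 72° = 9.64
Leg 4 (S30°W, 63.9 mi): east 63.9 sin 210° = -31.95, north 63.9 cos 210° = -55.34
Summing: -16.37 mi east, 44.30 mi north → (-16.37, 44.30).

(-16.37, 44.30)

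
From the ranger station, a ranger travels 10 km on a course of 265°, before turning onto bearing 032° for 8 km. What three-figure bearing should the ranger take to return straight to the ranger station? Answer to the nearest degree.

136°

Leg 1 (265°, 10 km): east 10 sin 265° = -9.96, north 10 cos 265° = -0.87
Leg 2 (032°, 8 km): east 8 sin 32° = 4.24, north 8 cos 32° = 6.78
Net displacement: -5.72 east, 5.91 north. Direction back to start is (5.72, -5.91): bearing = atan2(5.72, -5.91) mod 360° = 135.94° ≈ 136°.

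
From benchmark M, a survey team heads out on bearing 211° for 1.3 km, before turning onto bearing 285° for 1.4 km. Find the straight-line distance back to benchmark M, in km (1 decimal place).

2.2 km

Leg 1 (211°, 1.3 km): east 1.3 sin 211° = -0.67, north 1.3 cos 211° = -1.11
Leg 2 (285°, 1.4 km): east 1.4 sin 285° = -1.35, north 1.4 cos 285° = 0.36
Net: -2.02 east, -0.75 north. Distance = √((-2.02)² + (-0.75)²) = 2.157 km.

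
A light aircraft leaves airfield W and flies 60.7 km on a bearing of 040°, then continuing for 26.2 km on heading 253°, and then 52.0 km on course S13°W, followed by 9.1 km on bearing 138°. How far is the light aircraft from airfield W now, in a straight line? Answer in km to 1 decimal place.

Leg 1 (040°, 60.7 km): east 60.7 sin 40° = 39.02, north 60.7 cos 40° = 46.50
Leg 2 (253°, 26.2 km): east 26.2 sin 253° = -25.06, north 26.2 cos 253° = -7.66
Leg 3 (S13°W, 52.0 km): east 52.0 sin 193° = -11.70, north 52.0 cos 193° = -50.67
Leg 4 (138°, 9.1 km): east 9.1 sin 138° = 6.09, north 9.1 cos 138° = -6.76
Net: 8.35 east, -18.59 north. Distance = √((8.35)² + (-18.59)²) = 20.382 km.

20.4 km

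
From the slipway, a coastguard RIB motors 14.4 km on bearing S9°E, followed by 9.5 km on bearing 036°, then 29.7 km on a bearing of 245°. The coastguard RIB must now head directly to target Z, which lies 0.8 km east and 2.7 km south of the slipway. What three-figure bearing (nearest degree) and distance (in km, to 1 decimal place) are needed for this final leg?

050°, 25.8 km

Leg 1 (S9°E, 14.4 km): east 14.4 sin 171° = 2.25, north 14.4 cos 171° = -14.22
Leg 2 (036°, 9.5 km): east 9.5 sin 36° = 5.58, north 9.5 cos 36° = 7.69
Leg 3 (245°, 29.7 km): east 29.7 sin 245° = -26.92, north 29.7 cos 245° = -12.55
Current position: (-19.08, -19.09). Target: (0.8, -2.7). Remaining: Δeast = 19.88, Δnorth = 16.39.
Bearing = atan2(19.88, 16.39) mod 360° = 50.50°; distance = √((19.88)² + (16.39)²) = 25.765 km.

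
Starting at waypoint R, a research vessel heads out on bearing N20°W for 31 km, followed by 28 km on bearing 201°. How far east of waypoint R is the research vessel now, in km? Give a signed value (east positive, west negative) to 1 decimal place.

-20.6 km

Leg 1 (N20°W, 31 km): east 31 sin 340° = -10.60, north 31 cos 340° = 29.13
Leg 2 (201°, 28 km): east 28 sin 201° = -10.03, north 28 cos 201° = -26.14
Net east component: -20.64 km.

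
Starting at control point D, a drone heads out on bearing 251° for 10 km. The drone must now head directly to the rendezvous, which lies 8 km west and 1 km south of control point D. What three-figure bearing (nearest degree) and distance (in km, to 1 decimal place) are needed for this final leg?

Leg 1 (251°, 10 km): east 10 sin 251° = -9.46, north 10 cos 251° = -3.26
Current position: (-9.46, -3.26). Target: (-8, -1). Remaining: Δeast = 1.46, Δnorth = 2.26.
Bearing = atan2(1.46, 2.26) mod 360° = 32.83°; distance = √((1.46)² + (2.26)²) = 2.684 km.

033°, 2.7 km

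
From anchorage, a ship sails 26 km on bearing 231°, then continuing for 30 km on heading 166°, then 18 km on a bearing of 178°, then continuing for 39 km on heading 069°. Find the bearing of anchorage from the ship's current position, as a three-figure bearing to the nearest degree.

334°

Leg 1 (231°, 26 km): east 26 sin 231° = -20.21, north 26 cos 231° = -16.36
Leg 2 (166°, 30 km): east 30 sin 166° = 7.26, north 30 cos 166° = -29.11
Leg 3 (178°, 18 km): east 18 sin 178° = 0.63, north 18 cos 178° = -17.99
Leg 4 (069°, 39 km): east 39 sin 69° = 36.41, north 39 cos 69° = 13.98
Net displacement: 24.09 east, -49.48 north. Direction back to start is (-24.09, 49.48): bearing = atan2(-24.09, 49.48) mod 360° = 334.04° ≈ 334°.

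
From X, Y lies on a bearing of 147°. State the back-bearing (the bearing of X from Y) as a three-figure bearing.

327°

Back-bearing = 147° + 180° = 327°.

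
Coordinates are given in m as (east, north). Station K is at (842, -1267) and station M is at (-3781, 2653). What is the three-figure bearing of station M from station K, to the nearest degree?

310°

Δeast = -3781 − 842 = -4623.00; Δnorth = 2653 − -1267 = 3920.00.
Bearing = atan2(Δeast, Δnorth) mod 360° = 310.30° ≈ 310°.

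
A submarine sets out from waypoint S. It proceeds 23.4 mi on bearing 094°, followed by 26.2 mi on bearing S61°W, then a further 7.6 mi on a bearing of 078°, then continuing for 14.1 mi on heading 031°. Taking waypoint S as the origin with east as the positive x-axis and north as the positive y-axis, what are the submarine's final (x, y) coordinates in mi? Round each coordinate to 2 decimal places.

Leg 1 (094°, 23.4 mi): east 23.4 sin 94° = 23.34, north 23.4 cos 94° = -1.63
Leg 2 (S61°W, 26.2 mi): east 26.2 sin 241° = -22.92, north 26.2 cos 241° = -12.70
Leg 3 (078°, 7.6 mi): east 7.6 sin 78° = 7.43, north 7.6 cos 78° = 1.58
Leg 4 (031°, 14.1 mi): east 14.1 sin 31° = 7.26, north 14.1 cos 31° = 12.09
Summing: 15.12 mi east, -0.67 mi north → (15.12, -0.67).

(15.12, -0.67)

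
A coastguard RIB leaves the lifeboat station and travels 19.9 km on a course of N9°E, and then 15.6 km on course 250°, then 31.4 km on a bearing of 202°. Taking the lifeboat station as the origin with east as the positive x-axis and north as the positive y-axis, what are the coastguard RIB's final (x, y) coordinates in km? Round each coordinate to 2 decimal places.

Leg 1 (N9°E, 19.9 km): east 19.9 sin 9° = 3.11, north 19.9 cos 9° = 19.65
Leg 2 (250°, 15.6 km): east 15.6 sin 250° = -14.66, north 15.6 cos 250° = -5.34
Leg 3 (202°, 31.4 km): east 31.4 sin 202° = -11.76, north 31.4 cos 202° = -29.11
Summing: -23.31 km east, -14.79 km north → (-23.31, -14.79).

(-23.31, -14.79)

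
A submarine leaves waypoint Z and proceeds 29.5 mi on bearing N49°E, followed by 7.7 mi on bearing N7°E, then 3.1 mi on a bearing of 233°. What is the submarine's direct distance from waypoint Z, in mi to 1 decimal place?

Leg 1 (N49°E, 29.5 mi): east 29.5 sin 49° = 22.26, north 29.5 cos 49° = 19.35
Leg 2 (N7°E, 7.7 mi): east 7.7 sin 7° = 0.94, north 7.7 cos 7° = 7.64
Leg 3 (233°, 3.1 mi): east 3.1 sin 233° = -2.48, north 3.1 cos 233° = -1.87
Net: 20.73 east, 25.13 north. Distance = √((20.73)² + (25.13)²) = 32.575 mi.

32.6 mi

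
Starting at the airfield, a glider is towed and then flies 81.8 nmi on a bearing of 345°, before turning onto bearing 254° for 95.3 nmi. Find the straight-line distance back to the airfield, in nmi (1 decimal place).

Leg 1 (345°, 81.8 nmi): east 81.8 sin 345° = -21.17, north 81.8 cos 345° = 79.01
Leg 2 (254°, 95.3 nmi): east 95.3 sin 254° = -91.61, north 95.3 cos 254° = -26.27
Net: -112.78 east, 52.74 north. Distance = √((-112.78)² + (52.74)²) = 124.504 nmi.

124.5 nmi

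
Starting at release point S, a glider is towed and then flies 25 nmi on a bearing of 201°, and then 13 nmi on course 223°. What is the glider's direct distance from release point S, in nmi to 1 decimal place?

37.4 nmi

Leg 1 (201°, 25 nmi): east 25 sin 201° = -8.96, north 25 cos 201° = -23.34
Leg 2 (223°, 13 nmi): east 13 sin 223° = -8.87, north 13 cos 223° = -9.51
Net: -17.83 east, -32.85 north. Distance = √((-17.83)² + (-32.85)²) = 37.372 nmi.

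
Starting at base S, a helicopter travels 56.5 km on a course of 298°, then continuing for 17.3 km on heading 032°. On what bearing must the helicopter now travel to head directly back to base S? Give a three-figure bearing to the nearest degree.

Leg 1 (298°, 56.5 km): east 56.5 sin 298° = -49.89, north 56.5 cos 298° = 26.53
Leg 2 (032°, 17.3 km): east 17.3 sin 32° = 9.17, north 17.3 cos 32° = 14.67
Net displacement: -40.72 east, 41.20 north. Direction back to start is (40.72, -41.20): bearing = atan2(40.72, -41.20) mod 360° = 135.33° ≈ 135°.

135°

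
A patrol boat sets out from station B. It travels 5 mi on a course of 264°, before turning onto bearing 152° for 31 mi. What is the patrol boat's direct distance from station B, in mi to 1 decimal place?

29.5 mi

Leg 1 (264°, 5 mi): east 5 sin 264° = -4.97, north 5 cos 264° = -0.52
Leg 2 (152°, 31 mi): east 31 sin 152° = 14.55, north 31 cos 152° = -27.37
Net: 9.58 east, -27.89 north. Distance = √((9.58)² + (-27.89)²) = 29.494 mi.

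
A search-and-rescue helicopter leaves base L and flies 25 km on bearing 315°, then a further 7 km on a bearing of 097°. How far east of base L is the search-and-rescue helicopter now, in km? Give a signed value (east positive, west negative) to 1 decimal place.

Leg 1 (315°, 25 km): east 25 sin 315° = -17.68, north 25 cos 315° = 17.68
Leg 2 (097°, 7 km): east 7 sin 97° = 6.95, north 7 cos 97° = -0.85
Net east component: -10.73 km.

-10.7 km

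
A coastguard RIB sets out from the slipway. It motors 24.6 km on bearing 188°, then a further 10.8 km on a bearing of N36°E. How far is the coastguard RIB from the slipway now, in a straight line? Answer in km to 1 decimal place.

Leg 1 (188°, 24.6 km): east 24.6 sin 188° = -3.42, north 24.6 cos 188° = -24.36
Leg 2 (N36°E, 10.8 km): east 10.8 sin 36° = 6.35, north 10.8 cos 36° = 8.74
Net: 2.92 east, -15.62 north. Distance = √((2.92)² + (-15.62)²) = 15.895 km.

15.9 km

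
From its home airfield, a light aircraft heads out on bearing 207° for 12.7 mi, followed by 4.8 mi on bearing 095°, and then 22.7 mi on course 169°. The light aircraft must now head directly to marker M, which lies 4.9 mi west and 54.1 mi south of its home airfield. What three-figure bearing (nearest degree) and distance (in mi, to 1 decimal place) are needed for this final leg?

Leg 1 (207°, 12.7 mi): east 12.7 sin 207° = -5.77, north 12.7 cos 207° = -11.32
Leg 2 (095°, 4.8 mi): east 4.8 sin 95° = 4.78, north 4.8 cos 95° = -0.42
Leg 3 (169°, 22.7 mi): east 22.7 sin 169° = 4.33, north 22.7 cos 169° = -22.28
Current position: (3.35, -34.02). Target: (-4.9, -54.1). Remaining: Δeast = -8.25, Δnorth = -20.08.
Bearing = atan2(-8.25, -20.08) mod 360° = 202.33°; distance = √((-8.25)² + (-20.08)²) = 21.710 mi.

202°, 21.7 mi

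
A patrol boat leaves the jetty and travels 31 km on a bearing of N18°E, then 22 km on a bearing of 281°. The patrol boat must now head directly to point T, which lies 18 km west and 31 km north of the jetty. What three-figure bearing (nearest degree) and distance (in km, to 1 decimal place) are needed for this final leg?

246°, 6.6 km

Leg 1 (N18°E, 31 km): east 31 sin 18° = 9.58, north 31 cos 18° = 29.48
Leg 2 (281°, 22 km): east 22 sin 281° = -21.60, north 22 cos 281° = 4.20
Current position: (-12.02, 33.68). Target: (-18, 31). Remaining: Δeast = -5.98, Δnorth = -2.68.
Bearing = atan2(-5.98, -2.68) mod 360° = 245.87°; distance = √((-5.98)² + (-2.68)²) = 6.557 km.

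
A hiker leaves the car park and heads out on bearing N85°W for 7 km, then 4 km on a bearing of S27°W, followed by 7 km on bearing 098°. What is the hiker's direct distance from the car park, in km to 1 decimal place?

4.3 km

Leg 1 (N85°W, 7 km): east 7 sin 275° = -6.97, north 7 cos 275° = 0.61
Leg 2 (S27°W, 4 km): east 4 sin 207° = -1.82, north 4 cos 207° = -3.56
Leg 3 (098°, 7 km): east 7 sin 98° = 6.93, north 7 cos 98° = -0.97
Net: -1.86 east, -3.93 north. Distance = √((-1.86)² + (-3.93)²) = 4.345 km.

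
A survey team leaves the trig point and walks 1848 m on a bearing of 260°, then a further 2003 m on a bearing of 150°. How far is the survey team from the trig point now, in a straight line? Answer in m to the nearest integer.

2212 m

Leg 1 (260°, 1848 m): east 1848 sin 260° = -1819.92, north 1848 cos 260° = -320.90
Leg 2 (150°, 2003 m): east 2003 sin 150° = 1001.50, north 2003 cos 150° = -1734.65
Net: -818.42 east, -2055.55 north. Distance = √((-818.42)² + (-2055.55)²) = 2212.489 m.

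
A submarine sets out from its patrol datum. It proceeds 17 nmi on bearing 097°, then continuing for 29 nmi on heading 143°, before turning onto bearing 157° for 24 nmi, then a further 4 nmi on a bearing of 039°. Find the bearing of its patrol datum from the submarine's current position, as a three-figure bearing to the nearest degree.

314°

Leg 1 (097°, 17 nmi): east 17 sin 97° = 16.87, north 17 cos 97° = -2.07
Leg 2 (143°, 29 nmi): east 29 sin 143° = 17.45, north 29 cos 143° = -23.16
Leg 3 (157°, 24 nmi): east 24 sin 157° = 9.38, north 24 cos 157° = -22.09
Leg 4 (039°, 4 nmi): east 4 sin 39° = 2.52, north 4 cos 39° = 3.11
Net displacement: 46.22 east, -44.22 north. Direction back to start is (-46.22, 44.22): bearing = atan2(-46.22, 44.22) mod 360° = 313.73° ≈ 314°.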